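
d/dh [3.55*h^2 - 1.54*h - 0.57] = 7.1*h - 1.54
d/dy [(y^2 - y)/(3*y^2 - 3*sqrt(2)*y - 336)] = (-y*(y - 1)*(2*y - sqrt(2)) + (1 - 2*y)*(-y^2 + sqrt(2)*y + 112))/(3*(-y^2 + sqrt(2)*y + 112)^2)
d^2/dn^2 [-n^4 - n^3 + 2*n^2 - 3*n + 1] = -12*n^2 - 6*n + 4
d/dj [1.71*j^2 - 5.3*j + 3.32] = 3.42*j - 5.3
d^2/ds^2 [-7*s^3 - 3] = -42*s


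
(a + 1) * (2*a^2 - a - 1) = 2*a^3 + a^2 - 2*a - 1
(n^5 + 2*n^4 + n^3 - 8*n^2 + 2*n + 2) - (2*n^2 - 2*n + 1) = n^5 + 2*n^4 + n^3 - 10*n^2 + 4*n + 1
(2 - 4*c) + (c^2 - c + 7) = c^2 - 5*c + 9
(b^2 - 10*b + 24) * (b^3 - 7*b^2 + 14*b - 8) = b^5 - 17*b^4 + 108*b^3 - 316*b^2 + 416*b - 192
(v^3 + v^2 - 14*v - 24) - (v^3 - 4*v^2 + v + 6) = 5*v^2 - 15*v - 30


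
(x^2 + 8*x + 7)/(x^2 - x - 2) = (x + 7)/(x - 2)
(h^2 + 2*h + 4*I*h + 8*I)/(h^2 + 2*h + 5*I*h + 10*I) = (h + 4*I)/(h + 5*I)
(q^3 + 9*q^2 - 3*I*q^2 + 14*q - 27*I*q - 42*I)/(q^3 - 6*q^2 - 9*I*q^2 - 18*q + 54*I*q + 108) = (q^2 + 9*q + 14)/(q^2 - 6*q*(1 + I) + 36*I)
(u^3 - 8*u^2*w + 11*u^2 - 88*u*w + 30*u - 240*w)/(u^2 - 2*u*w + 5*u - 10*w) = (u^2 - 8*u*w + 6*u - 48*w)/(u - 2*w)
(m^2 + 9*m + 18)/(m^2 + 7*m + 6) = (m + 3)/(m + 1)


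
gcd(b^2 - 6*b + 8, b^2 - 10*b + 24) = b - 4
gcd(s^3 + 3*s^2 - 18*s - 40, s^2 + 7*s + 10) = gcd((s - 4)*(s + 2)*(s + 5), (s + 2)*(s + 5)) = s^2 + 7*s + 10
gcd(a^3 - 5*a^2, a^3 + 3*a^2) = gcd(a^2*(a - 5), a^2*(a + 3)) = a^2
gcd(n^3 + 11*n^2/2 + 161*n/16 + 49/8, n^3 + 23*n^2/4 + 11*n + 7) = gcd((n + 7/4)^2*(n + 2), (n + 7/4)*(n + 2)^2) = n^2 + 15*n/4 + 7/2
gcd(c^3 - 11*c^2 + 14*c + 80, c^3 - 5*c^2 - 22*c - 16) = c^2 - 6*c - 16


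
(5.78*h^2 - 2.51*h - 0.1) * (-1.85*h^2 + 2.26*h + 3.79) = -10.693*h^4 + 17.7063*h^3 + 16.4186*h^2 - 9.7389*h - 0.379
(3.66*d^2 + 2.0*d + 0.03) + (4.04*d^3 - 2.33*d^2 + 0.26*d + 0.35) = 4.04*d^3 + 1.33*d^2 + 2.26*d + 0.38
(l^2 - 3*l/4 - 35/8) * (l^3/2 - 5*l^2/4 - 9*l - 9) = l^5/2 - 13*l^4/8 - 41*l^3/4 + 103*l^2/32 + 369*l/8 + 315/8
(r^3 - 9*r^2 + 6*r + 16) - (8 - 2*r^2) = r^3 - 7*r^2 + 6*r + 8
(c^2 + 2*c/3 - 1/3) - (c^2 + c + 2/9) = -c/3 - 5/9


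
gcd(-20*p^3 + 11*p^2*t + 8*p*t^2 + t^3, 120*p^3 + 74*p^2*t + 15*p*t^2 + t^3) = 20*p^2 + 9*p*t + t^2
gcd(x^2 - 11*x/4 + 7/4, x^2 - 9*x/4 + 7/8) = x - 7/4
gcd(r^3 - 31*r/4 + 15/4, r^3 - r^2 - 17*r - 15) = r + 3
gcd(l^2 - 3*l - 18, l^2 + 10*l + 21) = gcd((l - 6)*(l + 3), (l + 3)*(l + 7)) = l + 3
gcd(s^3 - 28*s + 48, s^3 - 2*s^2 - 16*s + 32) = s^2 - 6*s + 8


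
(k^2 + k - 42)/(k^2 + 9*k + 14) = (k - 6)/(k + 2)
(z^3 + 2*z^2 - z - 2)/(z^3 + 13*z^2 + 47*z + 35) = (z^2 + z - 2)/(z^2 + 12*z + 35)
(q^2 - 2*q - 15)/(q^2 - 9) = (q - 5)/(q - 3)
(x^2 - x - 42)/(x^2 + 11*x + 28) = (x^2 - x - 42)/(x^2 + 11*x + 28)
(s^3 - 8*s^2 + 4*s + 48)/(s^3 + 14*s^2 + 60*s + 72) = (s^2 - 10*s + 24)/(s^2 + 12*s + 36)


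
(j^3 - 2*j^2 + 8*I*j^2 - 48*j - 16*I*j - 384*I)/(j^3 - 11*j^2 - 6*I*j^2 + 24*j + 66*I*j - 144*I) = (j^2 + j*(6 + 8*I) + 48*I)/(j^2 + j*(-3 - 6*I) + 18*I)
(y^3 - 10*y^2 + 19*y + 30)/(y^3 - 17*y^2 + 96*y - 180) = (y + 1)/(y - 6)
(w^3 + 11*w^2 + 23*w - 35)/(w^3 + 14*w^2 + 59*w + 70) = (w - 1)/(w + 2)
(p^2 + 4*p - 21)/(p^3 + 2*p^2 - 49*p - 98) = (p - 3)/(p^2 - 5*p - 14)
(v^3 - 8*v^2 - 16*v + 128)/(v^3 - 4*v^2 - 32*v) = (v - 4)/v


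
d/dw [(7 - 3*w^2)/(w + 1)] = (3*w^2 - 6*w*(w + 1) - 7)/(w + 1)^2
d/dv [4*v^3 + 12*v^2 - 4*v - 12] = 12*v^2 + 24*v - 4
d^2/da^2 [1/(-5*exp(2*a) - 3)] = (60 - 100*exp(2*a))*exp(2*a)/(5*exp(2*a) + 3)^3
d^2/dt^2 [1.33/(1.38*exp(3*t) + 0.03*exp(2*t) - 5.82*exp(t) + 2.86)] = ((-16.5186*exp(2*t) - 0.1596*exp(t) + 7.7406)*(1.38*exp(3*t) + 0.03*exp(2*t) - 5.82*exp(t) + 2.86) + 1.33*(4.14*exp(2*t) + 0.06*exp(t) - 5.82)*(8.28*exp(2*t) + 0.12*exp(t) - 11.64)*exp(t))*exp(t)/(1.38*exp(3*t) + 0.03*exp(2*t) - 5.82*exp(t) + 2.86)^3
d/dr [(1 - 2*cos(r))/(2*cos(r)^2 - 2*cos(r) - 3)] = 2*(2*cos(r) - cos(2*r) - 5)*sin(r)/(2*cos(r) - cos(2*r) + 2)^2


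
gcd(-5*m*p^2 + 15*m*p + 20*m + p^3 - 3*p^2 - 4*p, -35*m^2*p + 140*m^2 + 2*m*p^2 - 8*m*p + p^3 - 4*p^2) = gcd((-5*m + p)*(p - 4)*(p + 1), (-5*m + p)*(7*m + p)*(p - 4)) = -5*m*p + 20*m + p^2 - 4*p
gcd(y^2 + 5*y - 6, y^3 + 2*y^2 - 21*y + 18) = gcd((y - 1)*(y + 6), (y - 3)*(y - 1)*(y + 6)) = y^2 + 5*y - 6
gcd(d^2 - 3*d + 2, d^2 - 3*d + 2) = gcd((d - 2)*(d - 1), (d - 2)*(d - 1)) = d^2 - 3*d + 2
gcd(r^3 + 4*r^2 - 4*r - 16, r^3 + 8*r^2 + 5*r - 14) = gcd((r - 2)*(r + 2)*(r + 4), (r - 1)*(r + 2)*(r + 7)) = r + 2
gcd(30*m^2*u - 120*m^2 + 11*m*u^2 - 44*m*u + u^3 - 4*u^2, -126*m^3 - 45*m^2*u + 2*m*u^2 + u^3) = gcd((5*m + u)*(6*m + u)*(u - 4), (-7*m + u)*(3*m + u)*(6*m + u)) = 6*m + u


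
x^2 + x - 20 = (x - 4)*(x + 5)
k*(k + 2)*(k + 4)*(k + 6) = k^4 + 12*k^3 + 44*k^2 + 48*k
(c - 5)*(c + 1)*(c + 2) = c^3 - 2*c^2 - 13*c - 10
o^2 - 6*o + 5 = (o - 5)*(o - 1)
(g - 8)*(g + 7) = g^2 - g - 56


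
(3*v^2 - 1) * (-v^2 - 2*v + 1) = -3*v^4 - 6*v^3 + 4*v^2 + 2*v - 1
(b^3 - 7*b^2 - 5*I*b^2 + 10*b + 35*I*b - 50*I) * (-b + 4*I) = -b^4 + 7*b^3 + 9*I*b^3 + 10*b^2 - 63*I*b^2 - 140*b + 90*I*b + 200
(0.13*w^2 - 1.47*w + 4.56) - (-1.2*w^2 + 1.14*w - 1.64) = 1.33*w^2 - 2.61*w + 6.2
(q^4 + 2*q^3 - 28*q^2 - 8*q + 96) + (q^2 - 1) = q^4 + 2*q^3 - 27*q^2 - 8*q + 95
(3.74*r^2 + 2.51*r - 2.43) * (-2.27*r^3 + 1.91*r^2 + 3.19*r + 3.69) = -8.4898*r^5 + 1.4457*r^4 + 22.2408*r^3 + 17.1662*r^2 + 1.5102*r - 8.9667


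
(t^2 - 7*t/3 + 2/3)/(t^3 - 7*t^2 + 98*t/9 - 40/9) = 3*(3*t^2 - 7*t + 2)/(9*t^3 - 63*t^2 + 98*t - 40)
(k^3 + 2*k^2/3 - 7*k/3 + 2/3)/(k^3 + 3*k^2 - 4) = (k - 1/3)/(k + 2)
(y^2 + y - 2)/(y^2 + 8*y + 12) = (y - 1)/(y + 6)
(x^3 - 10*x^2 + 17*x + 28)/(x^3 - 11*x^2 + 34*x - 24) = (x^2 - 6*x - 7)/(x^2 - 7*x + 6)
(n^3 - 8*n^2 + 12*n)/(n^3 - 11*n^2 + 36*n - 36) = n/(n - 3)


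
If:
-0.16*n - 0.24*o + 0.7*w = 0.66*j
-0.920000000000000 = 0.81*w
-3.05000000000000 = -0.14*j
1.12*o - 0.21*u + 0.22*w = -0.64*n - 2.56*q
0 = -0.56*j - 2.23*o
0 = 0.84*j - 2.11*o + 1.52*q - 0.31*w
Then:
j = 21.79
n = -86.63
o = -5.47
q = -19.87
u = -536.55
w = -1.14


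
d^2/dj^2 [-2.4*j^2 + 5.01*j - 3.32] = -4.80000000000000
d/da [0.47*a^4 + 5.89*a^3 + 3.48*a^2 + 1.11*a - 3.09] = 1.88*a^3 + 17.67*a^2 + 6.96*a + 1.11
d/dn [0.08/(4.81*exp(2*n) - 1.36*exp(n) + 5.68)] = (0.1088 - 0.7696*exp(n))*exp(n)/(4.81*exp(2*n) - 1.36*exp(n) + 5.68)^2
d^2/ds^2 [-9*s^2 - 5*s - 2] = -18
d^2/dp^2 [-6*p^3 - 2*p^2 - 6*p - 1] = -36*p - 4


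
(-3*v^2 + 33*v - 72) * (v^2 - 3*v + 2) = -3*v^4 + 42*v^3 - 177*v^2 + 282*v - 144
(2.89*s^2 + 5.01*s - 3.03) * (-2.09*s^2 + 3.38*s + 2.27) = -6.0401*s^4 - 0.702699999999998*s^3 + 29.8268*s^2 + 1.1313*s - 6.8781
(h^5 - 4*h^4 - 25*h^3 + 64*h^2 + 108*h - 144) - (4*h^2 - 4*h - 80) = h^5 - 4*h^4 - 25*h^3 + 60*h^2 + 112*h - 64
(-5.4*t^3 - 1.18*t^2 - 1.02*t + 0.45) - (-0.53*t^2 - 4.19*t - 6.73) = -5.4*t^3 - 0.65*t^2 + 3.17*t + 7.18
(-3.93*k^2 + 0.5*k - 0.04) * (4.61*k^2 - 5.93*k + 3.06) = -18.1173*k^4 + 25.6099*k^3 - 15.1752*k^2 + 1.7672*k - 0.1224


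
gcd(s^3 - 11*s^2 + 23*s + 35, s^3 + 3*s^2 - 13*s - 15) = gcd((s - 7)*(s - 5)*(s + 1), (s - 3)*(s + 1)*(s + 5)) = s + 1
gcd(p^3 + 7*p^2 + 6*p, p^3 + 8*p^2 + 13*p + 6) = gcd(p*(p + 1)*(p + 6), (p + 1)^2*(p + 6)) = p^2 + 7*p + 6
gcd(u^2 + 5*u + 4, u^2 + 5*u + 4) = u^2 + 5*u + 4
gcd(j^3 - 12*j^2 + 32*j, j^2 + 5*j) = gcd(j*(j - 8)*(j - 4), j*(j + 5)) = j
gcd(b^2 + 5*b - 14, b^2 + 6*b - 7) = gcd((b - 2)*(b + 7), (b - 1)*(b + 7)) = b + 7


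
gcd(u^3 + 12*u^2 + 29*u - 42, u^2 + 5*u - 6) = u^2 + 5*u - 6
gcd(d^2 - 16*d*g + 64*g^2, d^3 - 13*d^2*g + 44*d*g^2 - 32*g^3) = d - 8*g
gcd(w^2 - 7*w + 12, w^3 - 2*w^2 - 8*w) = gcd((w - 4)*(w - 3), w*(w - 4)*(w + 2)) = w - 4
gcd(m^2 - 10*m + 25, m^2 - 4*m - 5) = m - 5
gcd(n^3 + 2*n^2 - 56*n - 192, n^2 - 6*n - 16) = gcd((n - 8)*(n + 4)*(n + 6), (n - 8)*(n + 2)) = n - 8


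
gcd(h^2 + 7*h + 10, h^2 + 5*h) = h + 5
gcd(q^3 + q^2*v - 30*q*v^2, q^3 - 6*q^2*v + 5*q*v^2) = q^2 - 5*q*v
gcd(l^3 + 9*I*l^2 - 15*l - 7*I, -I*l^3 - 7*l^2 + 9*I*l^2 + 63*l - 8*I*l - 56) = 1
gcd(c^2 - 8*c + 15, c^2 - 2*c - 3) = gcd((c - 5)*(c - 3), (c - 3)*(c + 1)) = c - 3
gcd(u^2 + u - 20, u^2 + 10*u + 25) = u + 5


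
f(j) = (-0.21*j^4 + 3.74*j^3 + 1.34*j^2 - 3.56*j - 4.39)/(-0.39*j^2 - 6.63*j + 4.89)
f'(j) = (0.78*j + 6.63)*(-0.21*j^4 + 3.74*j^3 + 1.34*j^2 - 3.56*j - 4.39)/(-0.39*j^2 - 6.63*j + 4.89)^2 + (-0.84*j^3 + 11.22*j^2 + 2.68*j - 3.56)/(-0.39*j^2 - 6.63*j + 4.89) = (0.1638*j^5 + 2.7183*j^4 - 53.7*j^3 + 44.5932*j^2 + 9.681*j - 46.5141)/(0.1521*j^4 + 5.1714*j^3 + 40.1427*j^2 - 64.8414*j + 23.9121)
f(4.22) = -7.29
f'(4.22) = -2.40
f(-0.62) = -0.29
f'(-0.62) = -0.28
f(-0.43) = -0.38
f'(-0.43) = -0.65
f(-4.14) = -11.45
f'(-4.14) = 7.73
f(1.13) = 0.53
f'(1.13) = -5.35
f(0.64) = -10.62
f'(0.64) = -150.31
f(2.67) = -3.60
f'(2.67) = -2.32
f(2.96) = -4.28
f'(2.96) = -2.35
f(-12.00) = -374.20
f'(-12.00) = 143.27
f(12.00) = -17.23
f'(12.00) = 0.63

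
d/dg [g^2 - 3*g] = 2*g - 3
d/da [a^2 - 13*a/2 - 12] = 2*a - 13/2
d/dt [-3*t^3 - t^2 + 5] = t*(-9*t - 2)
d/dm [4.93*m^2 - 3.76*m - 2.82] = 9.86*m - 3.76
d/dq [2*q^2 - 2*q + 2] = 4*q - 2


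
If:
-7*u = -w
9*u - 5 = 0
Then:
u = 5/9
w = 35/9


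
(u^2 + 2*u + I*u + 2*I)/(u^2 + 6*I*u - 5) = (u + 2)/(u + 5*I)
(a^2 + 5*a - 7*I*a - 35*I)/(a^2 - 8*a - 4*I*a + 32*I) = (a^2 + a*(5 - 7*I) - 35*I)/(a^2 - 4*a*(2 + I) + 32*I)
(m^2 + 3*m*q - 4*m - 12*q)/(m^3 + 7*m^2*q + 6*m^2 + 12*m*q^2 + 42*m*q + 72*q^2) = (m - 4)/(m^2 + 4*m*q + 6*m + 24*q)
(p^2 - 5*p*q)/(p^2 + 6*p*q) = (p - 5*q)/(p + 6*q)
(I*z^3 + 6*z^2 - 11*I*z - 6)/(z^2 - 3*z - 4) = (-I*z^3 - 6*z^2 + 11*I*z + 6)/(-z^2 + 3*z + 4)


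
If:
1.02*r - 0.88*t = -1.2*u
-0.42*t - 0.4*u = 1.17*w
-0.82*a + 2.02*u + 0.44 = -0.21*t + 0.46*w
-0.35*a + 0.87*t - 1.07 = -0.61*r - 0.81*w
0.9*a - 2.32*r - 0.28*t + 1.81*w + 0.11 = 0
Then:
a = -14.63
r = -1.40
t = -7.62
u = -4.40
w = 4.24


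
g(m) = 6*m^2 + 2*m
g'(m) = 12*m + 2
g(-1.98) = 19.56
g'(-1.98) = -21.76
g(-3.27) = 57.62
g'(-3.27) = -37.24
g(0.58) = 3.18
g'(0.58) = 8.96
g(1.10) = 9.46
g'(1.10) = 15.20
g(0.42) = 1.90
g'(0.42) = 7.04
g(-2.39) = 29.49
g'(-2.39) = -26.68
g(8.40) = 440.16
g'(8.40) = 102.80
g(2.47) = 41.55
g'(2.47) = 31.64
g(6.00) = 228.00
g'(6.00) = 74.00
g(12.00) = 888.00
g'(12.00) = 146.00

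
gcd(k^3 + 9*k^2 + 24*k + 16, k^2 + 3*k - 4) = k + 4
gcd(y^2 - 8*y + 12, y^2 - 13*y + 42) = y - 6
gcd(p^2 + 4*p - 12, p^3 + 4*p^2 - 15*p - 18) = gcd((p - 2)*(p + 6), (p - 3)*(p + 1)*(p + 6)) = p + 6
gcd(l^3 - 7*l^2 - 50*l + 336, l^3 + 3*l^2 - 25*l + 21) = l + 7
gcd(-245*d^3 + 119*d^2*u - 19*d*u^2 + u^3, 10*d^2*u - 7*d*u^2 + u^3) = -5*d + u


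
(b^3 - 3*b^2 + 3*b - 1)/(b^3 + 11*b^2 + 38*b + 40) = (b^3 - 3*b^2 + 3*b - 1)/(b^3 + 11*b^2 + 38*b + 40)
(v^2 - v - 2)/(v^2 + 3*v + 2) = (v - 2)/(v + 2)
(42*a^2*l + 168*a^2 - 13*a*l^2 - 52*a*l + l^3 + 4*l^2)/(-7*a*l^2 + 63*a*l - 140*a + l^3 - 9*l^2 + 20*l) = (-6*a*l - 24*a + l^2 + 4*l)/(l^2 - 9*l + 20)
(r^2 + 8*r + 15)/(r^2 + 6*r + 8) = (r^2 + 8*r + 15)/(r^2 + 6*r + 8)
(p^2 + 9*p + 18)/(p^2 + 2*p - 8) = (p^2 + 9*p + 18)/(p^2 + 2*p - 8)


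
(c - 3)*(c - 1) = c^2 - 4*c + 3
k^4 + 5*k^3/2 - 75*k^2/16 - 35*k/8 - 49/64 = (k - 7/4)*(k + 1/4)*(k + 1/2)*(k + 7/2)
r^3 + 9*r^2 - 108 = (r - 3)*(r + 6)^2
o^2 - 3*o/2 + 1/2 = (o - 1)*(o - 1/2)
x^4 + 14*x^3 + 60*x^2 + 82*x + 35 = (x + 1)^2*(x + 5)*(x + 7)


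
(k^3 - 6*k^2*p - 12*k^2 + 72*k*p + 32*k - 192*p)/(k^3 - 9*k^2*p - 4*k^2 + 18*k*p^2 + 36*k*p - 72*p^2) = (8 - k)/(-k + 3*p)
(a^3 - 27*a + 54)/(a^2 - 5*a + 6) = (a^2 + 3*a - 18)/(a - 2)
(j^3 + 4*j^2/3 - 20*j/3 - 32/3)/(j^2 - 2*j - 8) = (3*j^2 - 2*j - 16)/(3*(j - 4))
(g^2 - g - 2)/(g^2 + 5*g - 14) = (g + 1)/(g + 7)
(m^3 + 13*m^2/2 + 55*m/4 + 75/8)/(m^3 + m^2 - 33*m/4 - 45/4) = (m + 5/2)/(m - 3)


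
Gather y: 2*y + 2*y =4*y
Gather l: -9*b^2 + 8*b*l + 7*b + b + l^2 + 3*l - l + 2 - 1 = -9*b^2 + 8*b + l^2 + l*(8*b + 2) + 1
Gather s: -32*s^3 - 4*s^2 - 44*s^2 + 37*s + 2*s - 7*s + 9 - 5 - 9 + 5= -32*s^3 - 48*s^2 + 32*s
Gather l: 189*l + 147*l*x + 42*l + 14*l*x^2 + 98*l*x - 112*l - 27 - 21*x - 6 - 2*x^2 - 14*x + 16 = l*(14*x^2 + 245*x + 119) - 2*x^2 - 35*x - 17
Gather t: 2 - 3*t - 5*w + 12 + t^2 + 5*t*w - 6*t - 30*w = t^2 + t*(5*w - 9) - 35*w + 14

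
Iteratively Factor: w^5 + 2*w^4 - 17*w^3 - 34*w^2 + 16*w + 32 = (w + 2)*(w^4 - 17*w^2 + 16) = (w - 4)*(w + 2)*(w^3 + 4*w^2 - w - 4) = (w - 4)*(w - 1)*(w + 2)*(w^2 + 5*w + 4) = (w - 4)*(w - 1)*(w + 2)*(w + 4)*(w + 1)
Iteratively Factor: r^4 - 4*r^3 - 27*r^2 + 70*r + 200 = (r + 4)*(r^3 - 8*r^2 + 5*r + 50) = (r - 5)*(r + 4)*(r^2 - 3*r - 10) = (r - 5)*(r + 2)*(r + 4)*(r - 5)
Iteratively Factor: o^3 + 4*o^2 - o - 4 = (o - 1)*(o^2 + 5*o + 4) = (o - 1)*(o + 4)*(o + 1)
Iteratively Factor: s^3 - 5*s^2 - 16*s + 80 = (s + 4)*(s^2 - 9*s + 20) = (s - 4)*(s + 4)*(s - 5)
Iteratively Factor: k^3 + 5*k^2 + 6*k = (k + 3)*(k^2 + 2*k) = (k + 2)*(k + 3)*(k)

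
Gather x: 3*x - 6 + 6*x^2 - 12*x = 6*x^2 - 9*x - 6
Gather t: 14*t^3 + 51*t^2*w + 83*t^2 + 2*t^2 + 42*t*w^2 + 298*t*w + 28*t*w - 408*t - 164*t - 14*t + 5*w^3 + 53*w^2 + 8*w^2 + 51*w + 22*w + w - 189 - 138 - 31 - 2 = 14*t^3 + t^2*(51*w + 85) + t*(42*w^2 + 326*w - 586) + 5*w^3 + 61*w^2 + 74*w - 360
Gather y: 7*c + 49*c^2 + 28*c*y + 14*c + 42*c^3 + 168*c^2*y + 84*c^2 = 42*c^3 + 133*c^2 + 21*c + y*(168*c^2 + 28*c)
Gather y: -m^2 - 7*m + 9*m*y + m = -m^2 + 9*m*y - 6*m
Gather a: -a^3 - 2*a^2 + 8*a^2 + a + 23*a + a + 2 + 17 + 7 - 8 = -a^3 + 6*a^2 + 25*a + 18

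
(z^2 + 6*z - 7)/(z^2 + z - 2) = (z + 7)/(z + 2)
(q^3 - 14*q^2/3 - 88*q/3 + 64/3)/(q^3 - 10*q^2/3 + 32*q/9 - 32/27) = 9*(q^2 - 4*q - 32)/(9*q^2 - 24*q + 16)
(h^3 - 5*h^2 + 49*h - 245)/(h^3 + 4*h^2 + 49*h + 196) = (h - 5)/(h + 4)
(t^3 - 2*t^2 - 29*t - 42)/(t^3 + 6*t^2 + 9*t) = (t^2 - 5*t - 14)/(t*(t + 3))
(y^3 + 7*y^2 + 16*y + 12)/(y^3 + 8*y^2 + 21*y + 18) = (y + 2)/(y + 3)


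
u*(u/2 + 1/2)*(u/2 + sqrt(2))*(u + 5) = u^4/4 + sqrt(2)*u^3/2 + 3*u^3/2 + 5*u^2/4 + 3*sqrt(2)*u^2 + 5*sqrt(2)*u/2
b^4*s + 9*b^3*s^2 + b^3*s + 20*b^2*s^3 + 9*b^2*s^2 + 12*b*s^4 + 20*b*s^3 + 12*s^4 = (b + s)*(b + 2*s)*(b + 6*s)*(b*s + s)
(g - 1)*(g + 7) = g^2 + 6*g - 7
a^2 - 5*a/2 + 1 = (a - 2)*(a - 1/2)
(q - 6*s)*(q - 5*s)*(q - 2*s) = q^3 - 13*q^2*s + 52*q*s^2 - 60*s^3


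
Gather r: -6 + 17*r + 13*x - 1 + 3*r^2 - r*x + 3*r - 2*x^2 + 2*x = 3*r^2 + r*(20 - x) - 2*x^2 + 15*x - 7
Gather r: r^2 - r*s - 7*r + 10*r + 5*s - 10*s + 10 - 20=r^2 + r*(3 - s) - 5*s - 10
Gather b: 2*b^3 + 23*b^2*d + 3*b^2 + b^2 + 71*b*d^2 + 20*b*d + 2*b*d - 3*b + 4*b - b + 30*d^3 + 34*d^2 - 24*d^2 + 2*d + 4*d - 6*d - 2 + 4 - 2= 2*b^3 + b^2*(23*d + 4) + b*(71*d^2 + 22*d) + 30*d^3 + 10*d^2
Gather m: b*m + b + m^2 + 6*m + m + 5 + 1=b + m^2 + m*(b + 7) + 6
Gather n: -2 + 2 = 0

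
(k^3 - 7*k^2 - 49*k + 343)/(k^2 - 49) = k - 7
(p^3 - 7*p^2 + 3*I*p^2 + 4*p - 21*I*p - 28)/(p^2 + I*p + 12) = (p^2 - p*(7 + I) + 7*I)/(p - 3*I)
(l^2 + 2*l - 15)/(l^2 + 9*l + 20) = (l - 3)/(l + 4)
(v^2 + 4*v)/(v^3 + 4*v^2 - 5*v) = (v + 4)/(v^2 + 4*v - 5)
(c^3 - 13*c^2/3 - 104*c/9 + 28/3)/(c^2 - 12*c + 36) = (9*c^2 + 15*c - 14)/(9*(c - 6))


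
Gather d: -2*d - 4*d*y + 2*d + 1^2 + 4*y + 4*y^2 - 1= -4*d*y + 4*y^2 + 4*y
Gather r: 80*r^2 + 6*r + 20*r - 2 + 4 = 80*r^2 + 26*r + 2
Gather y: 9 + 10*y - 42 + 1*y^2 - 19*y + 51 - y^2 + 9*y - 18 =0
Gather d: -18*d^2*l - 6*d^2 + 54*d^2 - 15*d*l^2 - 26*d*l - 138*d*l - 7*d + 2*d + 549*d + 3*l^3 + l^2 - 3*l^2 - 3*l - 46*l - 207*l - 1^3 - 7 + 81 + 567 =d^2*(48 - 18*l) + d*(-15*l^2 - 164*l + 544) + 3*l^3 - 2*l^2 - 256*l + 640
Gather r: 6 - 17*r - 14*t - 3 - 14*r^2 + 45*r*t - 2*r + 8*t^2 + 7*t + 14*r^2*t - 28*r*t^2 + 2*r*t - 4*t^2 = r^2*(14*t - 14) + r*(-28*t^2 + 47*t - 19) + 4*t^2 - 7*t + 3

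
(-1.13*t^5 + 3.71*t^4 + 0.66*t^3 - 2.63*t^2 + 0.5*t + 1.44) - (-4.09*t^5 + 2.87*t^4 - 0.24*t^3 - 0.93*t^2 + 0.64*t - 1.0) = 2.96*t^5 + 0.84*t^4 + 0.9*t^3 - 1.7*t^2 - 0.14*t + 2.44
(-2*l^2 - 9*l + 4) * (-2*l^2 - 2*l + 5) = 4*l^4 + 22*l^3 - 53*l + 20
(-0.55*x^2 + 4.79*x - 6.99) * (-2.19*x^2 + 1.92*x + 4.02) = 1.2045*x^4 - 11.5461*x^3 + 22.2939*x^2 + 5.835*x - 28.0998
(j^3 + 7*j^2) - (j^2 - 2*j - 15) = j^3 + 6*j^2 + 2*j + 15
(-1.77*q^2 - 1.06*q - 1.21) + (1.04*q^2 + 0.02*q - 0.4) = -0.73*q^2 - 1.04*q - 1.61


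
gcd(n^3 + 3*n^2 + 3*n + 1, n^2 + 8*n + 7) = n + 1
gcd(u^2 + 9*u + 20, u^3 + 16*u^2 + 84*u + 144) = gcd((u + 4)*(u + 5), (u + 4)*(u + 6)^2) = u + 4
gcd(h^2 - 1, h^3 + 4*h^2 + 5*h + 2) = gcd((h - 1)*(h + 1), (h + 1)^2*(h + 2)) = h + 1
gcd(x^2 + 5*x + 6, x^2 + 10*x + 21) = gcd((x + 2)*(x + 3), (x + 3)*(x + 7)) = x + 3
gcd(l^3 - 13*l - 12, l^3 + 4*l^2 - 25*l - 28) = l^2 - 3*l - 4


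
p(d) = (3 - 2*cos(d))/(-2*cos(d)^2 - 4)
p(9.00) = -0.85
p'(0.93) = -0.50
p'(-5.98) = -0.14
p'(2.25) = 0.04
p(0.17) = -0.17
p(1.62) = -0.77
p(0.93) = -0.38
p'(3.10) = 0.01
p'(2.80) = 0.07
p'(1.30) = -0.61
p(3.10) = -0.83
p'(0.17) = -0.08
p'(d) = -4*(3 - 2*cos(d))*sin(d)*cos(d)/(-2*cos(d)^2 - 4)^2 + 2*sin(d)/(-2*cos(d)^2 - 4)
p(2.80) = -0.85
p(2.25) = -0.89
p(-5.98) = -0.19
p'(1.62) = -0.46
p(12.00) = -0.24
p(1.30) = -0.59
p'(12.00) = 0.28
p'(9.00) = 0.08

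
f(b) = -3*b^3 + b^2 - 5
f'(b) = -9*b^2 + 2*b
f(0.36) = -5.01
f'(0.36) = -0.45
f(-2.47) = 46.31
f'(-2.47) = -59.85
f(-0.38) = -4.69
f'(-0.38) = -2.06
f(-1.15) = 0.89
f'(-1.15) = -14.20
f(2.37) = -39.32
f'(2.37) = -45.81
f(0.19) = -4.98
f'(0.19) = 0.06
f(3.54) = -125.55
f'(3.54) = -105.70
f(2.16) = -30.57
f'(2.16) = -37.67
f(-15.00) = 10345.00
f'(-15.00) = -2055.00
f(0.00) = -5.00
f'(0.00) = 0.00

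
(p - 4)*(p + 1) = p^2 - 3*p - 4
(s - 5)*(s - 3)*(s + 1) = s^3 - 7*s^2 + 7*s + 15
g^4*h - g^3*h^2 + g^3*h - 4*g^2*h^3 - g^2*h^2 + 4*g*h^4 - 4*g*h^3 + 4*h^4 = (g - 2*h)*(g - h)*(g + 2*h)*(g*h + h)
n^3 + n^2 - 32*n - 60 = (n - 6)*(n + 2)*(n + 5)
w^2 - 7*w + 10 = (w - 5)*(w - 2)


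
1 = 1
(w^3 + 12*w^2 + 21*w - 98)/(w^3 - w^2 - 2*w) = (w^2 + 14*w + 49)/(w*(w + 1))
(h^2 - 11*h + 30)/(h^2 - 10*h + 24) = (h - 5)/(h - 4)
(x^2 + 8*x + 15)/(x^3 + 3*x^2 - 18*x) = (x^2 + 8*x + 15)/(x*(x^2 + 3*x - 18))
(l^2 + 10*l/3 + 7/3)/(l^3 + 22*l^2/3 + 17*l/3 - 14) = (l + 1)/(l^2 + 5*l - 6)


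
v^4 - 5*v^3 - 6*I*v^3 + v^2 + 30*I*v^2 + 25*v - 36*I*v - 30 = (v - 3)*(v - 2)*(v - 5*I)*(v - I)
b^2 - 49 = (b - 7)*(b + 7)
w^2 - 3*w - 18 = (w - 6)*(w + 3)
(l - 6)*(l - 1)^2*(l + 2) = l^4 - 6*l^3 - 3*l^2 + 20*l - 12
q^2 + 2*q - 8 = (q - 2)*(q + 4)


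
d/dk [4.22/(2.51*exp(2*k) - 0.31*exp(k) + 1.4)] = (1.3082 - 21.1844*exp(k))*exp(k)/(2.51*exp(2*k) - 0.31*exp(k) + 1.4)^2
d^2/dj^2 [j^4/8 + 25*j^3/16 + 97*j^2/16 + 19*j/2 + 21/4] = 3*j^2/2 + 75*j/8 + 97/8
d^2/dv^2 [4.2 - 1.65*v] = 0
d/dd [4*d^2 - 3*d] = 8*d - 3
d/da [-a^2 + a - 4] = 1 - 2*a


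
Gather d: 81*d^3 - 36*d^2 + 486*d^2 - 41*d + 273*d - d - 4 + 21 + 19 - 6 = 81*d^3 + 450*d^2 + 231*d + 30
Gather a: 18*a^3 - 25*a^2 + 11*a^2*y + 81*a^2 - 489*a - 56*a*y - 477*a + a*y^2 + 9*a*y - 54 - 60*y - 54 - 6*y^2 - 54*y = 18*a^3 + a^2*(11*y + 56) + a*(y^2 - 47*y - 966) - 6*y^2 - 114*y - 108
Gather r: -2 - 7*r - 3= -7*r - 5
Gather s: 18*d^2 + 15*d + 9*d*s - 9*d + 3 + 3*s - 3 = 18*d^2 + 6*d + s*(9*d + 3)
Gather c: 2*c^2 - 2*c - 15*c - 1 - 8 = 2*c^2 - 17*c - 9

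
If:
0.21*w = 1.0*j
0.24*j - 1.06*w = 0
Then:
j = 0.00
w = 0.00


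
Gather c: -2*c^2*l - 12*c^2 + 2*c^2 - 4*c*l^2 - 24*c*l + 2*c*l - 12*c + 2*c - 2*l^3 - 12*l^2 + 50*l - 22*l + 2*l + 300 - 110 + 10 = c^2*(-2*l - 10) + c*(-4*l^2 - 22*l - 10) - 2*l^3 - 12*l^2 + 30*l + 200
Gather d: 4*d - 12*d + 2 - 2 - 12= -8*d - 12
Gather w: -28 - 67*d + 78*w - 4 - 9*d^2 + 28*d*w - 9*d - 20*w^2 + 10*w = -9*d^2 - 76*d - 20*w^2 + w*(28*d + 88) - 32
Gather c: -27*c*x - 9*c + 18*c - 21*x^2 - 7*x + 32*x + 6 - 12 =c*(9 - 27*x) - 21*x^2 + 25*x - 6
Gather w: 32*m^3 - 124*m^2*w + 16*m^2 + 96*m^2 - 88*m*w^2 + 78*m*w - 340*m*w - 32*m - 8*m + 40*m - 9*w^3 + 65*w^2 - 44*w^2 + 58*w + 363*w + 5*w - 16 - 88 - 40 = 32*m^3 + 112*m^2 - 9*w^3 + w^2*(21 - 88*m) + w*(-124*m^2 - 262*m + 426) - 144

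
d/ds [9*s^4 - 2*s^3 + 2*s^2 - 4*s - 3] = 36*s^3 - 6*s^2 + 4*s - 4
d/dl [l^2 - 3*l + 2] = 2*l - 3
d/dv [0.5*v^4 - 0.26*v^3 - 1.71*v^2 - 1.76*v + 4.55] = 2.0*v^3 - 0.78*v^2 - 3.42*v - 1.76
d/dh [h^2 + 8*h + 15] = 2*h + 8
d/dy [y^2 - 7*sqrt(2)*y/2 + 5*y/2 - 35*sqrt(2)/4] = 2*y - 7*sqrt(2)/2 + 5/2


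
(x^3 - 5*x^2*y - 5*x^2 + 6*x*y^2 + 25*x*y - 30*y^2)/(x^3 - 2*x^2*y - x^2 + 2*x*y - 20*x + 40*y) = (x - 3*y)/(x + 4)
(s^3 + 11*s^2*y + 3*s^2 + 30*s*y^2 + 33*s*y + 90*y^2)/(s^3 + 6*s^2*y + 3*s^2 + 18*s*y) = (s + 5*y)/s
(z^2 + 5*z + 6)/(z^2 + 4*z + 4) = (z + 3)/(z + 2)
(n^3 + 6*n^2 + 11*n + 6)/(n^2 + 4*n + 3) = n + 2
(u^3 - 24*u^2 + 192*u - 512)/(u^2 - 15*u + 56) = (u^2 - 16*u + 64)/(u - 7)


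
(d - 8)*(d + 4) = d^2 - 4*d - 32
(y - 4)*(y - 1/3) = y^2 - 13*y/3 + 4/3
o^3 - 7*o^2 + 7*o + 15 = (o - 5)*(o - 3)*(o + 1)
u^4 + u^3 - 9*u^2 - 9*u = u*(u - 3)*(u + 1)*(u + 3)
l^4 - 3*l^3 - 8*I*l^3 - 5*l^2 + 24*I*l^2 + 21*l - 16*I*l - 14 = (l - 2)*(l - 1)*(l - 7*I)*(l - I)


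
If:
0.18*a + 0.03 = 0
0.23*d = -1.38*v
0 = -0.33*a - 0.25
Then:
No Solution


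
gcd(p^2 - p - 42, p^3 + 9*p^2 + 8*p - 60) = p + 6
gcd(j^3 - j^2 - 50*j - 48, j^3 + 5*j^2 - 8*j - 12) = j^2 + 7*j + 6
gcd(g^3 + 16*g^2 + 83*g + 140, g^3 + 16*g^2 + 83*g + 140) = g^3 + 16*g^2 + 83*g + 140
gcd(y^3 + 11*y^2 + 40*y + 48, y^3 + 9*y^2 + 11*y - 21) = y + 3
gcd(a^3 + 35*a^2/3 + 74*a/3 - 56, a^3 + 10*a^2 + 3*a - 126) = a^2 + 13*a + 42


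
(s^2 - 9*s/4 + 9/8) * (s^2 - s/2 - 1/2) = s^4 - 11*s^3/4 + 7*s^2/4 + 9*s/16 - 9/16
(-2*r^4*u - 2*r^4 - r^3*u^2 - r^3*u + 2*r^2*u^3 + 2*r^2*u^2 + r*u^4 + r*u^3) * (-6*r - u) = 12*r^5*u + 12*r^5 + 8*r^4*u^2 + 8*r^4*u - 11*r^3*u^3 - 11*r^3*u^2 - 8*r^2*u^4 - 8*r^2*u^3 - r*u^5 - r*u^4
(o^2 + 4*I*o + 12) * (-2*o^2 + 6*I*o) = -2*o^4 - 2*I*o^3 - 48*o^2 + 72*I*o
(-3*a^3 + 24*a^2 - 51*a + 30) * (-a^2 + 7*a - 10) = 3*a^5 - 45*a^4 + 249*a^3 - 627*a^2 + 720*a - 300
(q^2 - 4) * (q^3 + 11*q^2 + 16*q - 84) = q^5 + 11*q^4 + 12*q^3 - 128*q^2 - 64*q + 336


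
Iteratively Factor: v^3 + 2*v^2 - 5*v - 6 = (v + 1)*(v^2 + v - 6) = (v + 1)*(v + 3)*(v - 2)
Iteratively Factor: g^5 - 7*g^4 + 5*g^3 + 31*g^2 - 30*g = (g - 5)*(g^4 - 2*g^3 - 5*g^2 + 6*g) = (g - 5)*(g + 2)*(g^3 - 4*g^2 + 3*g) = g*(g - 5)*(g + 2)*(g^2 - 4*g + 3) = g*(g - 5)*(g - 3)*(g + 2)*(g - 1)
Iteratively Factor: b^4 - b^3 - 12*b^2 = (b)*(b^3 - b^2 - 12*b) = b^2*(b^2 - b - 12) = b^2*(b - 4)*(b + 3)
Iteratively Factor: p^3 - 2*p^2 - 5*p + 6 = (p + 2)*(p^2 - 4*p + 3) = (p - 1)*(p + 2)*(p - 3)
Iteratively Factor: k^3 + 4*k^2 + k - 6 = (k - 1)*(k^2 + 5*k + 6) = (k - 1)*(k + 3)*(k + 2)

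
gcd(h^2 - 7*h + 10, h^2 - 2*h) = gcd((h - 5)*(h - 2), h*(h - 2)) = h - 2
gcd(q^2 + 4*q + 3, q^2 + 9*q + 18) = q + 3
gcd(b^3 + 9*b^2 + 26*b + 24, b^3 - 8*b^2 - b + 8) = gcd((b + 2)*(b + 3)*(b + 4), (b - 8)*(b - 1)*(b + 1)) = 1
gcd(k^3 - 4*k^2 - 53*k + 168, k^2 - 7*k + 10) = 1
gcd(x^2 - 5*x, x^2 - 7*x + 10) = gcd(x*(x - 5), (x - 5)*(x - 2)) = x - 5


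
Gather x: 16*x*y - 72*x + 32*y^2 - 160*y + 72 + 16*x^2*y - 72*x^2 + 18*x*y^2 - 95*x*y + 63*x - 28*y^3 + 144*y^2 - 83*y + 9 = x^2*(16*y - 72) + x*(18*y^2 - 79*y - 9) - 28*y^3 + 176*y^2 - 243*y + 81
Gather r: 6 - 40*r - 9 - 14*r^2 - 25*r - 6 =-14*r^2 - 65*r - 9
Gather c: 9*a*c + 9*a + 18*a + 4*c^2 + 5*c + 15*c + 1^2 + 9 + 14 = 27*a + 4*c^2 + c*(9*a + 20) + 24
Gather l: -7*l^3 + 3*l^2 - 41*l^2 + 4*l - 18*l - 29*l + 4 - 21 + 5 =-7*l^3 - 38*l^2 - 43*l - 12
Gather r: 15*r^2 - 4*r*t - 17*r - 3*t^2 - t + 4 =15*r^2 + r*(-4*t - 17) - 3*t^2 - t + 4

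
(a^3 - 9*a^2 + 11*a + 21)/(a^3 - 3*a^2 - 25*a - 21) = (a - 3)/(a + 3)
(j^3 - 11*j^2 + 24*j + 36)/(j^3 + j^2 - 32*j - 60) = (j^2 - 5*j - 6)/(j^2 + 7*j + 10)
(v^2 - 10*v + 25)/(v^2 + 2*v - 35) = (v - 5)/(v + 7)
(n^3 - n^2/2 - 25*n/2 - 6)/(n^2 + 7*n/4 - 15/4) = 2*(2*n^2 - 7*n - 4)/(4*n - 5)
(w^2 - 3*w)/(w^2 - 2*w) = (w - 3)/(w - 2)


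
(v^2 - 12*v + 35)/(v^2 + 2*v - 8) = (v^2 - 12*v + 35)/(v^2 + 2*v - 8)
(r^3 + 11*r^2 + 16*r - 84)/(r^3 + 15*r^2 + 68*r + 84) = (r - 2)/(r + 2)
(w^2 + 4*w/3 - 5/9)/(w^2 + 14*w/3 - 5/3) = (w + 5/3)/(w + 5)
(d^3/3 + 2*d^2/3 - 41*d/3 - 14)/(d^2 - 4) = (d^3 + 2*d^2 - 41*d - 42)/(3*(d^2 - 4))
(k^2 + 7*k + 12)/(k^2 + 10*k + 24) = (k + 3)/(k + 6)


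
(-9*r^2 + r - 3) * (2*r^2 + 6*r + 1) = -18*r^4 - 52*r^3 - 9*r^2 - 17*r - 3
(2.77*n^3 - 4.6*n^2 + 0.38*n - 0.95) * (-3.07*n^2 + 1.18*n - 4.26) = -8.5039*n^5 + 17.3906*n^4 - 18.3948*n^3 + 22.9609*n^2 - 2.7398*n + 4.047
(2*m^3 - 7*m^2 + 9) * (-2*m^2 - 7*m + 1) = -4*m^5 + 51*m^3 - 25*m^2 - 63*m + 9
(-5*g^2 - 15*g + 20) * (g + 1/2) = -5*g^3 - 35*g^2/2 + 25*g/2 + 10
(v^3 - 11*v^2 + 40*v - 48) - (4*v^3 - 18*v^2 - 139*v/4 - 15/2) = -3*v^3 + 7*v^2 + 299*v/4 - 81/2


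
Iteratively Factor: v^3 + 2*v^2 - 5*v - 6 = (v + 3)*(v^2 - v - 2) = (v - 2)*(v + 3)*(v + 1)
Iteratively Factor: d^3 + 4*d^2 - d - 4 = (d - 1)*(d^2 + 5*d + 4) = (d - 1)*(d + 4)*(d + 1)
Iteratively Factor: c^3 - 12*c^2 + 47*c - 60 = (c - 5)*(c^2 - 7*c + 12) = (c - 5)*(c - 4)*(c - 3)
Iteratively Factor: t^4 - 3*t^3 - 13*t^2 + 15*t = (t - 5)*(t^3 + 2*t^2 - 3*t) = (t - 5)*(t - 1)*(t^2 + 3*t) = t*(t - 5)*(t - 1)*(t + 3)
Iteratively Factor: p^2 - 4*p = (p)*(p - 4)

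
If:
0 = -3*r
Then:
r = 0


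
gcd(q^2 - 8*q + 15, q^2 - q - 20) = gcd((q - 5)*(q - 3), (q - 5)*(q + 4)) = q - 5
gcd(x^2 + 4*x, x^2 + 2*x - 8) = x + 4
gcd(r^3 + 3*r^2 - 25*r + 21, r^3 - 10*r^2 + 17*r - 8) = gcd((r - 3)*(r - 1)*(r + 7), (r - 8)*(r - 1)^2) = r - 1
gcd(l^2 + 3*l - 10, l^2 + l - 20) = l + 5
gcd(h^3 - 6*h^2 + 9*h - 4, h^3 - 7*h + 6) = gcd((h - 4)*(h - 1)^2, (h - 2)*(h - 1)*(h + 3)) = h - 1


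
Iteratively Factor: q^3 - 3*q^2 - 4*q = (q + 1)*(q^2 - 4*q) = q*(q + 1)*(q - 4)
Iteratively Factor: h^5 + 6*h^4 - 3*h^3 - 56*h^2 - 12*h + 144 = (h - 2)*(h^4 + 8*h^3 + 13*h^2 - 30*h - 72) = (h - 2)^2*(h^3 + 10*h^2 + 33*h + 36) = (h - 2)^2*(h + 3)*(h^2 + 7*h + 12) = (h - 2)^2*(h + 3)^2*(h + 4)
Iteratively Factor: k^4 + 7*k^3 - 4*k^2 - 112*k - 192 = (k + 4)*(k^3 + 3*k^2 - 16*k - 48) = (k + 4)^2*(k^2 - k - 12) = (k - 4)*(k + 4)^2*(k + 3)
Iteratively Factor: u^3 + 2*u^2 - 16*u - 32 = (u + 4)*(u^2 - 2*u - 8) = (u - 4)*(u + 4)*(u + 2)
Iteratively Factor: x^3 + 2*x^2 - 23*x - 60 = (x - 5)*(x^2 + 7*x + 12) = (x - 5)*(x + 3)*(x + 4)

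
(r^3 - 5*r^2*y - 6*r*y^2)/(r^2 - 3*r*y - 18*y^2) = r*(r + y)/(r + 3*y)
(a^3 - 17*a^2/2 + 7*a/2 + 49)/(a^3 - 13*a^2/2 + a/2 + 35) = (a - 7)/(a - 5)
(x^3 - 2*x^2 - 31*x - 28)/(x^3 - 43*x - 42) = (x + 4)/(x + 6)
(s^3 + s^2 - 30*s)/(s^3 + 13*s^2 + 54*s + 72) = s*(s - 5)/(s^2 + 7*s + 12)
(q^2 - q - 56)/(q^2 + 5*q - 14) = (q - 8)/(q - 2)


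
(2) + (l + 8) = l + 10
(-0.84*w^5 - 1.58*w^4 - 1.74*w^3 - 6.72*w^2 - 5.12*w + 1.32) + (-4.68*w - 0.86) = -0.84*w^5 - 1.58*w^4 - 1.74*w^3 - 6.72*w^2 - 9.8*w + 0.46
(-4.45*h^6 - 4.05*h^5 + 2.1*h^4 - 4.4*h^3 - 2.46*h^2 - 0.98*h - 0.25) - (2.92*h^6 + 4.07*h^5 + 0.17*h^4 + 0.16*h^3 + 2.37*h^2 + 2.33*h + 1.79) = -7.37*h^6 - 8.12*h^5 + 1.93*h^4 - 4.56*h^3 - 4.83*h^2 - 3.31*h - 2.04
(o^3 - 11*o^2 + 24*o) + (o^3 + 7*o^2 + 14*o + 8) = 2*o^3 - 4*o^2 + 38*o + 8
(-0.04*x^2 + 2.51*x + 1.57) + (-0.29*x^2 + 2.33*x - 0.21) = -0.33*x^2 + 4.84*x + 1.36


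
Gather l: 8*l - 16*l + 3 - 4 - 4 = -8*l - 5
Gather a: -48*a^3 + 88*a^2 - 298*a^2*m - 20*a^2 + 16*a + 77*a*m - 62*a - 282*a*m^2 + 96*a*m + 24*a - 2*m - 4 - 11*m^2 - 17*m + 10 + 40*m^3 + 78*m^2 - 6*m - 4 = -48*a^3 + a^2*(68 - 298*m) + a*(-282*m^2 + 173*m - 22) + 40*m^3 + 67*m^2 - 25*m + 2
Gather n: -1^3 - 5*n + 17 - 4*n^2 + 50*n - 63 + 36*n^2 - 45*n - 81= 32*n^2 - 128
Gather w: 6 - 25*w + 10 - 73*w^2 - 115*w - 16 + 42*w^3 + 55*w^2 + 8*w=42*w^3 - 18*w^2 - 132*w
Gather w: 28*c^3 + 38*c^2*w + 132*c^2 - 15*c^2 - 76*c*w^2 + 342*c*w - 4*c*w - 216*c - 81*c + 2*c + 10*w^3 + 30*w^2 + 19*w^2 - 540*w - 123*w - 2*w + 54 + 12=28*c^3 + 117*c^2 - 295*c + 10*w^3 + w^2*(49 - 76*c) + w*(38*c^2 + 338*c - 665) + 66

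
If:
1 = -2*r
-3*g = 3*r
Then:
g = 1/2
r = -1/2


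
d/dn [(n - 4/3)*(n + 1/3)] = 2*n - 1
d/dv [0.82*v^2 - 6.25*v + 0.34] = 1.64*v - 6.25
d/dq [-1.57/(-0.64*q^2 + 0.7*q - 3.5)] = (1.099 - 2.0096*q)/(0.64*q^2 - 0.7*q + 3.5)^2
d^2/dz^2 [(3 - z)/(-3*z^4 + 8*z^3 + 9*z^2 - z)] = 2*(54*z^7 - 462*z^6 + 1191*z^5 - 216*z^4 - 1657*z^3 - 657*z^2 + 81*z - 3)/(z^3*(27*z^9 - 216*z^8 + 333*z^7 + 811*z^6 - 1143*z^5 - 1914*z^4 - 288*z^3 + 219*z^2 - 27*z + 1))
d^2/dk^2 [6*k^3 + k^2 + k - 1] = 36*k + 2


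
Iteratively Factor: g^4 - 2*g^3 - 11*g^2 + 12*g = (g + 3)*(g^3 - 5*g^2 + 4*g) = (g - 4)*(g + 3)*(g^2 - g) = g*(g - 4)*(g + 3)*(g - 1)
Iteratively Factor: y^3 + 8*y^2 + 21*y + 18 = (y + 2)*(y^2 + 6*y + 9) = (y + 2)*(y + 3)*(y + 3)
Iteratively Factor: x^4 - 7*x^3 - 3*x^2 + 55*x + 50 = (x + 1)*(x^3 - 8*x^2 + 5*x + 50) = (x - 5)*(x + 1)*(x^2 - 3*x - 10) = (x - 5)^2*(x + 1)*(x + 2)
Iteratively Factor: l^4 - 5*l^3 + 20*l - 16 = (l - 4)*(l^3 - l^2 - 4*l + 4) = (l - 4)*(l - 1)*(l^2 - 4) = (l - 4)*(l - 2)*(l - 1)*(l + 2)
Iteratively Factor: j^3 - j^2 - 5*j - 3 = (j - 3)*(j^2 + 2*j + 1) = (j - 3)*(j + 1)*(j + 1)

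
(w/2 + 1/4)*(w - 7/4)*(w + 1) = w^3/2 - w^2/8 - 17*w/16 - 7/16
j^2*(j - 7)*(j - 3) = j^4 - 10*j^3 + 21*j^2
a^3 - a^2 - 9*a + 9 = (a - 3)*(a - 1)*(a + 3)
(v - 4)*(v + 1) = v^2 - 3*v - 4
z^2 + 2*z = z*(z + 2)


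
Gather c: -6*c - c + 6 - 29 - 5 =-7*c - 28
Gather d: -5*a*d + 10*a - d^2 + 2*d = 10*a - d^2 + d*(2 - 5*a)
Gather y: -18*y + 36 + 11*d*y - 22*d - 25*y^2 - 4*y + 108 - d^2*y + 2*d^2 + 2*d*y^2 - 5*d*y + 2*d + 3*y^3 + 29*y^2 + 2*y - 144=2*d^2 - 20*d + 3*y^3 + y^2*(2*d + 4) + y*(-d^2 + 6*d - 20)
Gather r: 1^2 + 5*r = 5*r + 1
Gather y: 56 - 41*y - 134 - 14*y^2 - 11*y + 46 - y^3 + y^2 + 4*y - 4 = -y^3 - 13*y^2 - 48*y - 36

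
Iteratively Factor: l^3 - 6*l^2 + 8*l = (l)*(l^2 - 6*l + 8) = l*(l - 2)*(l - 4)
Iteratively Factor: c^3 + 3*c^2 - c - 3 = (c - 1)*(c^2 + 4*c + 3) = (c - 1)*(c + 3)*(c + 1)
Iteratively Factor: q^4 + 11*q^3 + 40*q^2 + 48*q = (q + 4)*(q^3 + 7*q^2 + 12*q) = (q + 4)^2*(q^2 + 3*q) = q*(q + 4)^2*(q + 3)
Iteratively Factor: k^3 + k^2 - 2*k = (k + 2)*(k^2 - k) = k*(k + 2)*(k - 1)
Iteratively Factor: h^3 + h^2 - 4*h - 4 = (h + 1)*(h^2 - 4) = (h + 1)*(h + 2)*(h - 2)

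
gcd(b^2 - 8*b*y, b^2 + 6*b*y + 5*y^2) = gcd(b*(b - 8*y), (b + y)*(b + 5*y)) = 1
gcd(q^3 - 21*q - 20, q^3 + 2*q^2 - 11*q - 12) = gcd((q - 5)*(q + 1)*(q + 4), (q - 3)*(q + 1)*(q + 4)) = q^2 + 5*q + 4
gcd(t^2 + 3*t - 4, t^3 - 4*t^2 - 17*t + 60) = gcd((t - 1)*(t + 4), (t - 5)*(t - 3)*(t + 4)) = t + 4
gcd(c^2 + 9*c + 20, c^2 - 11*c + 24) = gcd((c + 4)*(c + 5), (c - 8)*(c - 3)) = 1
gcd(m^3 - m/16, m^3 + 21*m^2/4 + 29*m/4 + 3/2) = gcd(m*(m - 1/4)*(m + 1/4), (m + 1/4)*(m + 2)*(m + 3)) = m + 1/4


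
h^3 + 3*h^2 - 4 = (h - 1)*(h + 2)^2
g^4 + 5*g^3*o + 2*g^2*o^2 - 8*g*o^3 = g*(g - o)*(g + 2*o)*(g + 4*o)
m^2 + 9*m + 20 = (m + 4)*(m + 5)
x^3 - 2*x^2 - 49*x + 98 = (x - 7)*(x - 2)*(x + 7)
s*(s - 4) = s^2 - 4*s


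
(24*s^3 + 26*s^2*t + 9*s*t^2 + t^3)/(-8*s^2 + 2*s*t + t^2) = (-6*s^2 - 5*s*t - t^2)/(2*s - t)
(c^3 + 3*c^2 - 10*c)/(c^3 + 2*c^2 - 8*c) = (c + 5)/(c + 4)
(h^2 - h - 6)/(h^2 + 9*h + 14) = (h - 3)/(h + 7)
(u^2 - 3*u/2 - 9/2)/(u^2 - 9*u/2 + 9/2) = (2*u + 3)/(2*u - 3)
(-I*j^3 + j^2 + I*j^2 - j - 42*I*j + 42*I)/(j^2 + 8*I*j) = (-I*j^3 + j^2 + I*j^2 - j - 42*I*j + 42*I)/(j*(j + 8*I))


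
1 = 1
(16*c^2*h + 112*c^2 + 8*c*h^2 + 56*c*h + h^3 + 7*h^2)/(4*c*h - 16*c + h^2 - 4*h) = (4*c*h + 28*c + h^2 + 7*h)/(h - 4)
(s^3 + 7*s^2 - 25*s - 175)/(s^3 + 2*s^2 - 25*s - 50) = (s + 7)/(s + 2)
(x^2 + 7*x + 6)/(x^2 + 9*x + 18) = (x + 1)/(x + 3)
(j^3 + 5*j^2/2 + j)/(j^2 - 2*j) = (j^2 + 5*j/2 + 1)/(j - 2)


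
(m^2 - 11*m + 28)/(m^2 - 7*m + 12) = (m - 7)/(m - 3)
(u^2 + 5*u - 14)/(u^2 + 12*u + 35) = (u - 2)/(u + 5)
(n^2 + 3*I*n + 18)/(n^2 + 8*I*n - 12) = (n - 3*I)/(n + 2*I)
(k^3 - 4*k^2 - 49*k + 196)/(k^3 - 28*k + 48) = (k^2 - 49)/(k^2 + 4*k - 12)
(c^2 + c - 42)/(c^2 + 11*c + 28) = (c - 6)/(c + 4)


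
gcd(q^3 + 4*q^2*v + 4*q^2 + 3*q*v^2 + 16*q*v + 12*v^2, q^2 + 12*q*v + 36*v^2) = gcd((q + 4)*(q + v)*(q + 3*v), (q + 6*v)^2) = 1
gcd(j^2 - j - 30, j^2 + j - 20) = j + 5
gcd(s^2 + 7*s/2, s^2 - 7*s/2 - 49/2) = s + 7/2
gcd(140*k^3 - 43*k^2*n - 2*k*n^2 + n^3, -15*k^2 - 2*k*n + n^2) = 5*k - n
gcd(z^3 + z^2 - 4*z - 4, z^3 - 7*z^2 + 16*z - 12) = z - 2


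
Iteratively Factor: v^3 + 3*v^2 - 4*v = (v + 4)*(v^2 - v) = v*(v + 4)*(v - 1)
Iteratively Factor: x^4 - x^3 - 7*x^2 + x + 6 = (x + 2)*(x^3 - 3*x^2 - x + 3) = (x - 1)*(x + 2)*(x^2 - 2*x - 3) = (x - 3)*(x - 1)*(x + 2)*(x + 1)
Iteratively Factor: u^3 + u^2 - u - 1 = (u + 1)*(u^2 - 1) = (u - 1)*(u + 1)*(u + 1)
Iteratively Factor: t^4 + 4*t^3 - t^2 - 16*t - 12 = (t + 1)*(t^3 + 3*t^2 - 4*t - 12) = (t + 1)*(t + 3)*(t^2 - 4) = (t - 2)*(t + 1)*(t + 3)*(t + 2)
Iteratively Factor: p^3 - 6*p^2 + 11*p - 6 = (p - 3)*(p^2 - 3*p + 2) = (p - 3)*(p - 1)*(p - 2)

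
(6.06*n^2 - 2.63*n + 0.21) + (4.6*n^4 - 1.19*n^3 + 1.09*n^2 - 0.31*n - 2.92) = 4.6*n^4 - 1.19*n^3 + 7.15*n^2 - 2.94*n - 2.71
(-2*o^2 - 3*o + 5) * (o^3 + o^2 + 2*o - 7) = -2*o^5 - 5*o^4 - 2*o^3 + 13*o^2 + 31*o - 35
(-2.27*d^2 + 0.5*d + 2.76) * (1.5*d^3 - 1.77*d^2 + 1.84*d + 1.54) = -3.405*d^5 + 4.7679*d^4 - 0.9218*d^3 - 7.461*d^2 + 5.8484*d + 4.2504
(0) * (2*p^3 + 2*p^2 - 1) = 0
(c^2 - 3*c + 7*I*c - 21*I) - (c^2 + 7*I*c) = -3*c - 21*I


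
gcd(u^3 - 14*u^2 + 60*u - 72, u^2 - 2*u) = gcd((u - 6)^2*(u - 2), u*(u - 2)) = u - 2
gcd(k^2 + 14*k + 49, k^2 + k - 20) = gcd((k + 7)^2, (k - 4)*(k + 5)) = 1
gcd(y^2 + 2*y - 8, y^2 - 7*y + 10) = y - 2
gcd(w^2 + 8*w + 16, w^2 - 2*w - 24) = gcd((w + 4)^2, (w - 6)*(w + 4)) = w + 4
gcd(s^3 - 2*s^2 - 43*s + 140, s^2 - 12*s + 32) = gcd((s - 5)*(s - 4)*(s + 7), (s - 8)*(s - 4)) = s - 4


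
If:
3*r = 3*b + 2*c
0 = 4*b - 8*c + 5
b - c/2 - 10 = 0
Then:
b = 55/4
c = 15/2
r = 75/4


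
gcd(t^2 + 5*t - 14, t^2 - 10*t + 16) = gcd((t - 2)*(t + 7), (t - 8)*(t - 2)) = t - 2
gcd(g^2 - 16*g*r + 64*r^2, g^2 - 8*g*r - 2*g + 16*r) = -g + 8*r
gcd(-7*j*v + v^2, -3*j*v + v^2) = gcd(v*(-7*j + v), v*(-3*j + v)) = v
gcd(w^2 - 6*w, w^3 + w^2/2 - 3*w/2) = w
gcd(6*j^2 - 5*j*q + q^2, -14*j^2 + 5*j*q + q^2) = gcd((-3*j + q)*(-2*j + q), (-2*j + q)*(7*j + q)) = -2*j + q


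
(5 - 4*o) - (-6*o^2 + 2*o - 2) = 6*o^2 - 6*o + 7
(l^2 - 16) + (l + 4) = l^2 + l - 12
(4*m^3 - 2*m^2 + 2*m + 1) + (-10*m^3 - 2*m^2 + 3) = -6*m^3 - 4*m^2 + 2*m + 4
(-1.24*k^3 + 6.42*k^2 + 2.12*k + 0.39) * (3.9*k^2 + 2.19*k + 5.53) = -4.836*k^5 + 22.3224*k^4 + 15.4706*k^3 + 41.6664*k^2 + 12.5777*k + 2.1567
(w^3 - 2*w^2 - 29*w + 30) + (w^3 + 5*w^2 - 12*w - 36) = 2*w^3 + 3*w^2 - 41*w - 6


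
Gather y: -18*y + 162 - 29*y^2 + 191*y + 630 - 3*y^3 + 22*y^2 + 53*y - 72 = -3*y^3 - 7*y^2 + 226*y + 720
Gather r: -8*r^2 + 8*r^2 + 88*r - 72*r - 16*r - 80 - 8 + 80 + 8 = 0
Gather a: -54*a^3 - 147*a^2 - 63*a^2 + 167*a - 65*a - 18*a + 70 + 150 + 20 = -54*a^3 - 210*a^2 + 84*a + 240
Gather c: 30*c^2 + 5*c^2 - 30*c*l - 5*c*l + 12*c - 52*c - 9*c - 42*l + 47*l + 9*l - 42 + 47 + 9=35*c^2 + c*(-35*l - 49) + 14*l + 14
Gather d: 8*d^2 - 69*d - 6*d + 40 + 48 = 8*d^2 - 75*d + 88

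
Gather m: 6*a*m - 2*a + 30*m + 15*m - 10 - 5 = -2*a + m*(6*a + 45) - 15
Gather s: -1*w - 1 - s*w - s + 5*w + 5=s*(-w - 1) + 4*w + 4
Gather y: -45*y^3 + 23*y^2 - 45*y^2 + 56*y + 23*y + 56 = -45*y^3 - 22*y^2 + 79*y + 56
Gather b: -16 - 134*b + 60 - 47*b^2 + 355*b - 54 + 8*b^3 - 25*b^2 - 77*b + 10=8*b^3 - 72*b^2 + 144*b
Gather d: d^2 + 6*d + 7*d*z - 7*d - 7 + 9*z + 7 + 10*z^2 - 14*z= d^2 + d*(7*z - 1) + 10*z^2 - 5*z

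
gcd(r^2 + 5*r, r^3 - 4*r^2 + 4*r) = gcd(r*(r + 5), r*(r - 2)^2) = r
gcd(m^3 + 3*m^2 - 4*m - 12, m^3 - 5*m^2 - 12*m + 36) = m^2 + m - 6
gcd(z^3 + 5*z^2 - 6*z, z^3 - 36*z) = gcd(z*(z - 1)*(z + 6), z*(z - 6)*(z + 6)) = z^2 + 6*z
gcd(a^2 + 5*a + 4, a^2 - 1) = a + 1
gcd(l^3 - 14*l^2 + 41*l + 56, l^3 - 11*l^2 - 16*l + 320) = l - 8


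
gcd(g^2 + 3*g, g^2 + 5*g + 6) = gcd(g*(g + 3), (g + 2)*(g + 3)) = g + 3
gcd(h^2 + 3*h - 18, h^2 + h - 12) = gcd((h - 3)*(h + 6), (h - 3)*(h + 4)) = h - 3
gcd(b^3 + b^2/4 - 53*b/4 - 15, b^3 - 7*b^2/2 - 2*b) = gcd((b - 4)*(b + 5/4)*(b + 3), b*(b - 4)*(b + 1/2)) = b - 4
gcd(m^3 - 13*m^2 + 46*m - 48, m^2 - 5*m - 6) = 1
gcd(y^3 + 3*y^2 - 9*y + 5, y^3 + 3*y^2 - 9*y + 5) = y^3 + 3*y^2 - 9*y + 5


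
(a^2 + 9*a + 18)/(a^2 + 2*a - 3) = (a + 6)/(a - 1)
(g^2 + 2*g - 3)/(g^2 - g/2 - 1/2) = 2*(g + 3)/(2*g + 1)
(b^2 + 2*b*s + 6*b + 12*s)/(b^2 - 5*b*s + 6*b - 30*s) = (-b - 2*s)/(-b + 5*s)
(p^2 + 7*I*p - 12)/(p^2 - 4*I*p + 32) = (p + 3*I)/(p - 8*I)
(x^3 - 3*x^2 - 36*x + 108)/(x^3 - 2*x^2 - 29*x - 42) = (-x^3 + 3*x^2 + 36*x - 108)/(-x^3 + 2*x^2 + 29*x + 42)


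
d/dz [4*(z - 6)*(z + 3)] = 8*z - 12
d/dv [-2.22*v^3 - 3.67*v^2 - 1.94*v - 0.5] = -6.66*v^2 - 7.34*v - 1.94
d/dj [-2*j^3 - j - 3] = -6*j^2 - 1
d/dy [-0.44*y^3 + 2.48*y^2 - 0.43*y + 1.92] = -1.32*y^2 + 4.96*y - 0.43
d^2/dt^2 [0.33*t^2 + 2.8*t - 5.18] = 0.660000000000000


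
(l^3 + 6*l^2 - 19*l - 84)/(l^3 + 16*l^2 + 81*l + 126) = (l - 4)/(l + 6)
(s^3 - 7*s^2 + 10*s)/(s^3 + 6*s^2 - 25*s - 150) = s*(s - 2)/(s^2 + 11*s + 30)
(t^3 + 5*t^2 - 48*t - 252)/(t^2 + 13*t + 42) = (t^2 - t - 42)/(t + 7)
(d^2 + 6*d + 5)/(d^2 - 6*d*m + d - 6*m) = (d + 5)/(d - 6*m)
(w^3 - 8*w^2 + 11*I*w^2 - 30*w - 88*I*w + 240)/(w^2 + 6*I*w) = w - 8 + 5*I - 40*I/w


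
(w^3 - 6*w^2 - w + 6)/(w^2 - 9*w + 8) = (w^2 - 5*w - 6)/(w - 8)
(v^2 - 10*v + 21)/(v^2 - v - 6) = (v - 7)/(v + 2)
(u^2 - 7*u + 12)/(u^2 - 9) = (u - 4)/(u + 3)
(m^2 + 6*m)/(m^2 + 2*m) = (m + 6)/(m + 2)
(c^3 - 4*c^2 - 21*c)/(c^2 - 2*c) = (c^2 - 4*c - 21)/(c - 2)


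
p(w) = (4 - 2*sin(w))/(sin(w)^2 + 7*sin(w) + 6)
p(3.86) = 2.91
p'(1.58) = 0.00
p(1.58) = 0.14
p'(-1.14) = -59.98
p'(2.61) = 0.39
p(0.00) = 0.67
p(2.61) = 0.30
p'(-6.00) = -0.63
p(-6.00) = 0.43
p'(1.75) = 0.04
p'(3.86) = 7.65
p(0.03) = 0.63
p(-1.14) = 12.51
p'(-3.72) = 0.36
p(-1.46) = 195.07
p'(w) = (4 - 2*sin(w))*(-2*sin(w)*cos(w) - 7*cos(w))/(sin(w)^2 + 7*sin(w) + 6)^2 - 2*cos(w)/(sin(w)^2 + 7*sin(w) + 6)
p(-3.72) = 0.29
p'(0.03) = -1.04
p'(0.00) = -1.11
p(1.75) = 0.15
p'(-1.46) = -3529.09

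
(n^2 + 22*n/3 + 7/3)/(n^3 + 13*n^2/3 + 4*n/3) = (n + 7)/(n*(n + 4))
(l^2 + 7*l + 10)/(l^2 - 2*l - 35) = (l + 2)/(l - 7)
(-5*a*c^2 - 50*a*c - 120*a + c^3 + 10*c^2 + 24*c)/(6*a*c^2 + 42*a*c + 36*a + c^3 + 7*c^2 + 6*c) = (-5*a*c - 20*a + c^2 + 4*c)/(6*a*c + 6*a + c^2 + c)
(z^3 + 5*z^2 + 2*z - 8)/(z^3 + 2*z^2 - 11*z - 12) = (z^2 + z - 2)/(z^2 - 2*z - 3)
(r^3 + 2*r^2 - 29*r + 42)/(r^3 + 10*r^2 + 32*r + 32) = (r^3 + 2*r^2 - 29*r + 42)/(r^3 + 10*r^2 + 32*r + 32)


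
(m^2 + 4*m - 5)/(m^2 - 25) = (m - 1)/(m - 5)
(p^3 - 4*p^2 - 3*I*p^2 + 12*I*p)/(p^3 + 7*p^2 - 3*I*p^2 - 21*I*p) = (p - 4)/(p + 7)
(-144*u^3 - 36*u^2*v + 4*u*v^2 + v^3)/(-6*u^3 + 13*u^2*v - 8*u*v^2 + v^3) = (24*u^2 + 10*u*v + v^2)/(u^2 - 2*u*v + v^2)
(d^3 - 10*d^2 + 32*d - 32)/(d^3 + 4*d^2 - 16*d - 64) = (d^2 - 6*d + 8)/(d^2 + 8*d + 16)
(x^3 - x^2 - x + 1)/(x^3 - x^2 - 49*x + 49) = (x^2 - 1)/(x^2 - 49)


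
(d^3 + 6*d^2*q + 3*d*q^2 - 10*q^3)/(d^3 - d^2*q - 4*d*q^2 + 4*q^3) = (-d - 5*q)/(-d + 2*q)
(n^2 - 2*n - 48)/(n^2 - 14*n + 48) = (n + 6)/(n - 6)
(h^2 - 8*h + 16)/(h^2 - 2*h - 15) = (-h^2 + 8*h - 16)/(-h^2 + 2*h + 15)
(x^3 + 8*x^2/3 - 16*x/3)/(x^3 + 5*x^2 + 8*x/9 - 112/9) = 3*x/(3*x + 7)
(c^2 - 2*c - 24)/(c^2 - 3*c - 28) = (c - 6)/(c - 7)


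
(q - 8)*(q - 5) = q^2 - 13*q + 40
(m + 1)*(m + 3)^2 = m^3 + 7*m^2 + 15*m + 9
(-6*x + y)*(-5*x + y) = 30*x^2 - 11*x*y + y^2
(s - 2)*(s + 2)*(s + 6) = s^3 + 6*s^2 - 4*s - 24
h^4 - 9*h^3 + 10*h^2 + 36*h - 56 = (h - 7)*(h - 2)^2*(h + 2)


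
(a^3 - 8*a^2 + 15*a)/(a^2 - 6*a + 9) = a*(a - 5)/(a - 3)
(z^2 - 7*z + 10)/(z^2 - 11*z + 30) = (z - 2)/(z - 6)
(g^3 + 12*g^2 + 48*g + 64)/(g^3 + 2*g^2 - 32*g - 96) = (g + 4)/(g - 6)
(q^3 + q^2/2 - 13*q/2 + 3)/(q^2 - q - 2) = (2*q^2 + 5*q - 3)/(2*(q + 1))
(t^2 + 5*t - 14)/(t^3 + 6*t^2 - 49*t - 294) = (t - 2)/(t^2 - t - 42)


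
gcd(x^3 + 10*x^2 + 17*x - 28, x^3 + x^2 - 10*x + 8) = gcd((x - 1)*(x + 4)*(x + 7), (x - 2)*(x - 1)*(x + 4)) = x^2 + 3*x - 4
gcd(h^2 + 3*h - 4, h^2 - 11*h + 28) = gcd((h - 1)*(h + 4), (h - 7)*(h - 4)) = 1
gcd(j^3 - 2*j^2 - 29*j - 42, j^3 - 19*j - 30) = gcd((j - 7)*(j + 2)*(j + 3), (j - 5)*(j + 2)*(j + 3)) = j^2 + 5*j + 6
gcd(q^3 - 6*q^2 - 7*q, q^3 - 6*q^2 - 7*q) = q^3 - 6*q^2 - 7*q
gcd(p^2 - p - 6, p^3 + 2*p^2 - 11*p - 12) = p - 3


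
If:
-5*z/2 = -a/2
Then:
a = 5*z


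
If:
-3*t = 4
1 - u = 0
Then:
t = -4/3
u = 1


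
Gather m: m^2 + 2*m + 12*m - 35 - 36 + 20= m^2 + 14*m - 51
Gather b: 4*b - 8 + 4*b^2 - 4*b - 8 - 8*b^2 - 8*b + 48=-4*b^2 - 8*b + 32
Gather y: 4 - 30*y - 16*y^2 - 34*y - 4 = -16*y^2 - 64*y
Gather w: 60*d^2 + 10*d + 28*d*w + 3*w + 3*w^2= 60*d^2 + 10*d + 3*w^2 + w*(28*d + 3)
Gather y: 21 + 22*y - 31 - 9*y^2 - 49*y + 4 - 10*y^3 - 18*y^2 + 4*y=-10*y^3 - 27*y^2 - 23*y - 6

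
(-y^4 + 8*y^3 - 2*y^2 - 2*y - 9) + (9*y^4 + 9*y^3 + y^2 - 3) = 8*y^4 + 17*y^3 - y^2 - 2*y - 12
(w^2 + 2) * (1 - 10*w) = -10*w^3 + w^2 - 20*w + 2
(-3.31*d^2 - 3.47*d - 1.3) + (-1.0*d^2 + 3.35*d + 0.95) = -4.31*d^2 - 0.12*d - 0.35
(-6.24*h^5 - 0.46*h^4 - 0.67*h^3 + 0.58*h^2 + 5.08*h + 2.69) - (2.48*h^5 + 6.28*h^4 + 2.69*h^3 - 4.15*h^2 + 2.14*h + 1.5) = -8.72*h^5 - 6.74*h^4 - 3.36*h^3 + 4.73*h^2 + 2.94*h + 1.19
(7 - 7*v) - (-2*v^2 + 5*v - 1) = 2*v^2 - 12*v + 8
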